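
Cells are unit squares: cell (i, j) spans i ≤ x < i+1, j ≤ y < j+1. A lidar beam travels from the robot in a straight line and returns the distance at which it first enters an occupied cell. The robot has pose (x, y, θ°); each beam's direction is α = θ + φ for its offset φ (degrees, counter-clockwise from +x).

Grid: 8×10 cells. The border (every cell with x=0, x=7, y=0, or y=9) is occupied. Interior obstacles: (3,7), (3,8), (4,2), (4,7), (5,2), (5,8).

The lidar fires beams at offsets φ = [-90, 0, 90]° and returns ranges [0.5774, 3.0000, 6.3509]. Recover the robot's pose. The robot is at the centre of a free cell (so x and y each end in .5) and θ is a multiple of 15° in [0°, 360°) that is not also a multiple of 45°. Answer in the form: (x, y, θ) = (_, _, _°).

(x, y, θ) = (6.5, 4.5, 120°)

Candidates: 42 free-cell centres × 16 headings = 672 poses. Raycast each; keep the one whose scan matches to 4 dp.
  (1.5, 6.5, 330°): beam 1 = 1.0000 ≠ 0.5774 ✗
  (2.5, 6.5, 195°): beam 1 = 2.5882 ≠ 0.5774 ✗
  (2.5, 7.5, 165°): beam 1 = 1.5529 ≠ 0.5774 ✗
  (2.5, 8.5, 30°): beam 1 = 1.0000 ≠ 0.5774 ✗
  …
  (6.5, 4.5, 120°): r_1=0.5774, r_2=3.0000, r_3=6.3509 — all match ✓
Only this pose fits every beam.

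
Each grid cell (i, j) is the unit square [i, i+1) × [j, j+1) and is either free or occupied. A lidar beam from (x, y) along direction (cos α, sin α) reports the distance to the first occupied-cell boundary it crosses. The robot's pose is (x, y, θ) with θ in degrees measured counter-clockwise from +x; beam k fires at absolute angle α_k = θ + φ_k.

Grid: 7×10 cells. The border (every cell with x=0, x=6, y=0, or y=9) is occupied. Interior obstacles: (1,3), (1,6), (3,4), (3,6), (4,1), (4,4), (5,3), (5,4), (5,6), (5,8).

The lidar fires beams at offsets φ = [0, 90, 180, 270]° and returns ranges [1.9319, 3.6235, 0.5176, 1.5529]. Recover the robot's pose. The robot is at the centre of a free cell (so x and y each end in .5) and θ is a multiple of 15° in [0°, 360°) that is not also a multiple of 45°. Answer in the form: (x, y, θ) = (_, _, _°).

(x, y, θ) = (2.5, 8.5, 255°)

The pose lattice has 30·16 = 480 candidates. Test each by forward raycasting.
  (5.5, 2.5, 195°): beam 1 = 4.6587 ≠ 1.9319 ✗
  (1.5, 5.5, 165°): beam 1 = 0.5176 ≠ 1.9319 ✗
  (1.5, 2.5, 300°): beam 1 = 1.7321 ≠ 1.9319 ✗
  …
  (2.5, 8.5, 255°): r_1=1.9319, r_2=3.6235, r_3=0.5176, r_4=1.5529 — all match ✓
Unique over the lattice → pose = (2.5, 8.5, 255°).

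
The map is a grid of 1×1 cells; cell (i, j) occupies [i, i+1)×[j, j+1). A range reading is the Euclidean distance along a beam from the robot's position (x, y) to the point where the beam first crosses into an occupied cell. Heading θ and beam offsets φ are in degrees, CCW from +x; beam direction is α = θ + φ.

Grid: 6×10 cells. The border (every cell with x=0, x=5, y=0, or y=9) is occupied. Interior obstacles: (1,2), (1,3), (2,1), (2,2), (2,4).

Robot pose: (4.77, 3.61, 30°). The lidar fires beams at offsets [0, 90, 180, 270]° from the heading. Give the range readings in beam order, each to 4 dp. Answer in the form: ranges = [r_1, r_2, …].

ranges = [0.2656, 6.2238, 2.0438, 0.4600]

beam 1: φ=0°, α=30°
  d=(0.8660,0.5000)  start (4,3)  tX=0.2656 tY=0.7800  stride 1/|dx|=1.1547 1/|dy|=2.0000
    cross x-line → (5,3), t=0.2656 (wall)
  → r_1 = 0.2656
beam 2: φ=90°, α=120°
  d=(-0.5000,0.8660)  start (4,3)  tX=1.5400 tY=0.4503  stride 1/|dx|=2.0000 1/|dy|=1.1547
    cross y-line → (4,4), t=0.4503
    cross x-line → (3,4), t=1.5400
    cross y-line → (3,5), t=1.6050
    cross y-line → (3,6), t=2.7597
    cross x-line → (2,6), t=3.5400
    cross y-line → (2,7), t=3.9144
    cross y-line → (2,8), t=5.0691
    cross x-line → (1,8), t=5.5400
    cross y-line → (1,9), t=6.2238 (wall)
  → r_2 = 6.2238
beam 3: φ=180°, α=210°
  d=(-0.8660,-0.5000)  start (4,3)  tX=0.8891 tY=1.2200  stride 1/|dx|=1.1547 1/|dy|=2.0000
    cross x-line → (3,3), t=0.8891
    cross y-line → (3,2), t=1.2200
    cross x-line → (2,2), t=2.0438 (wall)
  → r_3 = 2.0438
beam 4: φ=270°, α=300°
  d=(0.5000,-0.8660)  start (4,3)  tX=0.4600 tY=0.7044  stride 1/|dx|=2.0000 1/|dy|=1.1547
    cross x-line → (5,3), t=0.4600 (wall)
  → r_4 = 0.4600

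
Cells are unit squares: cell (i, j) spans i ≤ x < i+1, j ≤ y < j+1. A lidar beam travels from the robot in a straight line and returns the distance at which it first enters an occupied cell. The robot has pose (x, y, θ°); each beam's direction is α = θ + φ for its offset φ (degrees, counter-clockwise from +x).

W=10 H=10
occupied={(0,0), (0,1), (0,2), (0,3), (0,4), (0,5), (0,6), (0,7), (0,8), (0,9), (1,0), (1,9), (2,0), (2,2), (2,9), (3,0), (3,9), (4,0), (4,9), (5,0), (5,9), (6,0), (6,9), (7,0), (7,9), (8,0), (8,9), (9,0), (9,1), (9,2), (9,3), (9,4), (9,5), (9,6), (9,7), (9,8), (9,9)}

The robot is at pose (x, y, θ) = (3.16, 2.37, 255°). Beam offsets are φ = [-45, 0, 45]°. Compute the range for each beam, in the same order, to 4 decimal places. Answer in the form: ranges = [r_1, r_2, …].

beam 1: φ=-45°, α=210°
  dir = (cos 210°, sin 210°) = (-0.8660, -0.5000); from cell (3,2)
  next x-line at t=0.1848, next y-line at t=0.7400; Δt_x=1.1547, Δt_y=2.0000
    x: enter (2,2) at t=0.1848 ← occupied
  → r_1 = 0.1848
beam 2: φ=0°, α=255°
  dir = (cos 255°, sin 255°) = (-0.2588, -0.9659); from cell (3,2)
  next x-line at t=0.6182, next y-line at t=0.3831; Δt_x=3.8637, Δt_y=1.0353
    y: enter (3,1) at t=0.3831
    x: enter (2,1) at t=0.6182
    y: enter (2,0) at t=1.4183 ← occupied
  → r_2 = 1.4183
beam 3: φ=45°, α=300°
  dir = (cos 300°, sin 300°) = (0.5000, -0.8660); from cell (3,2)
  next x-line at t=1.6800, next y-line at t=0.4272; Δt_x=2.0000, Δt_y=1.1547
    y: enter (3,1) at t=0.4272
    y: enter (3,0) at t=1.5819 ← occupied
  → r_3 = 1.5819

ranges = [0.1848, 1.4183, 1.5819]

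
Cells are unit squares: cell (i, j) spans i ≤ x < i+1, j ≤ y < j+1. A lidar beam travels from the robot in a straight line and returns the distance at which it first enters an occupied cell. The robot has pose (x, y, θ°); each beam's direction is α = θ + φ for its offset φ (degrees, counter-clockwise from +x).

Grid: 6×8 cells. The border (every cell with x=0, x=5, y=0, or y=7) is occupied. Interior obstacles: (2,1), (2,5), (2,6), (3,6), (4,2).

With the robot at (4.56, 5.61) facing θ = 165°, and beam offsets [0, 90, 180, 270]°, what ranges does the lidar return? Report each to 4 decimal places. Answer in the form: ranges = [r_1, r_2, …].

beam 1: φ=0°, α=165°
  d=(-0.9659,0.2588)  start (4,5)  tX=0.5798 tY=1.5068  stride 1/|dx|=1.0353 1/|dy|=3.8637
    cross x-line → (3,5), t=0.5798
    cross y-line → (3,6), t=1.5068 (wall)
  → r_1 = 1.5068
beam 2: φ=90°, α=255°
  d=(-0.2588,-0.9659)  start (4,5)  tX=2.1637 tY=0.6315  stride 1/|dx|=3.8637 1/|dy|=1.0353
    cross y-line → (4,4), t=0.6315
    cross y-line → (4,3), t=1.6668
    cross x-line → (3,3), t=2.1637
    cross y-line → (3,2), t=2.7021
    cross y-line → (3,1), t=3.7373
    cross y-line → (3,0), t=4.7726 (wall)
  → r_2 = 4.7726
beam 3: φ=180°, α=345°
  d=(0.9659,-0.2588)  start (4,5)  tX=0.4555 tY=2.3569  stride 1/|dx|=1.0353 1/|dy|=3.8637
    cross x-line → (5,5), t=0.4555 (wall)
  → r_3 = 0.4555
beam 4: φ=270°, α=75°
  d=(0.2588,0.9659)  start (4,5)  tX=1.7000 tY=0.4038  stride 1/|dx|=3.8637 1/|dy|=1.0353
    cross y-line → (4,6), t=0.4038
    cross y-line → (4,7), t=1.4390 (wall)
  → r_4 = 1.4390

ranges = [1.5068, 4.7726, 0.4555, 1.4390]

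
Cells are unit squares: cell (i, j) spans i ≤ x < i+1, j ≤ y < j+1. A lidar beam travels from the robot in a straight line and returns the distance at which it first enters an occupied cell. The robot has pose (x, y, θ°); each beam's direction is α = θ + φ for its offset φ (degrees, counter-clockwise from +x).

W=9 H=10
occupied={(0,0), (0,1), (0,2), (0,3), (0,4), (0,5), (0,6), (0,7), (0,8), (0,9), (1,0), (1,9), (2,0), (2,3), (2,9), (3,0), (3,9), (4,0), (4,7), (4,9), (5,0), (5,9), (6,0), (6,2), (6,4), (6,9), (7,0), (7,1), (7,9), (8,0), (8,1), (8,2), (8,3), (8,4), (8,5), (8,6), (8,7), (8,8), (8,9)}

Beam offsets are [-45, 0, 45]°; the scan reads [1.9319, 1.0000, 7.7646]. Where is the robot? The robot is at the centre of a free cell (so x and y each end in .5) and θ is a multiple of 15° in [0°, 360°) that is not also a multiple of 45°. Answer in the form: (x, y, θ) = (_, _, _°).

(x, y, θ) = (5.5, 8.5, 210°)

Enumerate (i+0.5, j+0.5, θ) over the 51 free cells and 16 admissible headings. For each, cast all 3 beams and compare to the given ranges.
  (5.5, 2.5, 285°): beam 1 = 1.7321 ≠ 1.9319 ✗
  (5.5, 5.5, 285°): beam 1 = 5.1962 ≠ 1.9319 ✗
  (4.5, 2.5, 75°): beam 1 = 4.0415 ≠ 1.9319 ✗
  …
  (5.5, 8.5, 210°): r_1=1.9319, r_2=1.0000, r_3=7.7646 — all match ✓
Only this pose fits every beam.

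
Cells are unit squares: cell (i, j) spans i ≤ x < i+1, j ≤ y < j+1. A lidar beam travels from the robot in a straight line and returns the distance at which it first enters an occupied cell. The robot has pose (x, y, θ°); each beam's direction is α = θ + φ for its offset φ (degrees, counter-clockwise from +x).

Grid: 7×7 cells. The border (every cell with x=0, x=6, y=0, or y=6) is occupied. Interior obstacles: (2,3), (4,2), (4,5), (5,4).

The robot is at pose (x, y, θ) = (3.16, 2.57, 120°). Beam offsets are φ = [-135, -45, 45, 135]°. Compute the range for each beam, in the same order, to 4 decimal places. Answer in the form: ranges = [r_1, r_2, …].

ranges = [0.8696, 3.2455, 2.2362, 1.6254]

beam 1: φ=-135°, α=345°
  dir = (cos 345°, sin 345°) = (0.9659, -0.2588); from cell (3,2)
  next x-line at t=0.8696, next y-line at t=2.2023; Δt_x=1.0353, Δt_y=3.8637
    x: enter (4,2) at t=0.8696 ← occupied
  → r_1 = 0.8696
beam 2: φ=-45°, α=75°
  dir = (cos 75°, sin 75°) = (0.2588, 0.9659); from cell (3,2)
  next x-line at t=3.2455, next y-line at t=0.4452; Δt_x=3.8637, Δt_y=1.0353
    y: enter (3,3) at t=0.4452
    y: enter (3,4) at t=1.4804
    y: enter (3,5) at t=2.5157
    x: enter (4,5) at t=3.2455 ← occupied
  → r_2 = 3.2455
beam 3: φ=45°, α=165°
  dir = (cos 165°, sin 165°) = (-0.9659, 0.2588); from cell (3,2)
  next x-line at t=0.1656, next y-line at t=1.6614; Δt_x=1.0353, Δt_y=3.8637
    x: enter (2,2) at t=0.1656
    x: enter (1,2) at t=1.2009
    y: enter (1,3) at t=1.6614
    x: enter (0,3) at t=2.2362 ← occupied
  → r_3 = 2.2362
beam 4: φ=135°, α=255°
  dir = (cos 255°, sin 255°) = (-0.2588, -0.9659); from cell (3,2)
  next x-line at t=0.6182, next y-line at t=0.5901; Δt_x=3.8637, Δt_y=1.0353
    y: enter (3,1) at t=0.5901
    x: enter (2,1) at t=0.6182
    y: enter (2,0) at t=1.6254 ← occupied
  → r_4 = 1.6254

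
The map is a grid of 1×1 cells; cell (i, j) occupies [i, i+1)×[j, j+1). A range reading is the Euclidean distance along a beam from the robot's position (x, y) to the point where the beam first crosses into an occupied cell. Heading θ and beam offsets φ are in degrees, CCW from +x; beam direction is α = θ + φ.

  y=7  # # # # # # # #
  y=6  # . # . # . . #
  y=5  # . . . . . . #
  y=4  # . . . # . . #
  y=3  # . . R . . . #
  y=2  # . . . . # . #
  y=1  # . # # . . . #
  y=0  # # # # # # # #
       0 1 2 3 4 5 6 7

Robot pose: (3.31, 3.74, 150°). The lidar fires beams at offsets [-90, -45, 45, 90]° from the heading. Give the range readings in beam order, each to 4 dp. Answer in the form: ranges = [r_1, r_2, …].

ranges = [1.3800, 2.3397, 2.3915, 2.0092]

beam 1: φ=-90°, α=60°
  d=(0.5000,0.8660)  start (3,3)  tX=1.3800 tY=0.3002  stride 1/|dx|=2.0000 1/|dy|=1.1547
    cross y-line → (3,4), t=0.3002
    cross x-line → (4,4), t=1.3800 (wall)
  → r_1 = 1.3800
beam 2: φ=-45°, α=105°
  d=(-0.2588,0.9659)  start (3,3)  tX=1.1977 tY=0.2692  stride 1/|dx|=3.8637 1/|dy|=1.0353
    cross y-line → (3,4), t=0.2692
    cross x-line → (2,4), t=1.1977
    cross y-line → (2,5), t=1.3044
    cross y-line → (2,6), t=2.3397 (wall)
  → r_2 = 2.3397
beam 3: φ=45°, α=195°
  d=(-0.9659,-0.2588)  start (3,3)  tX=0.3209 tY=2.8591  stride 1/|dx|=1.0353 1/|dy|=3.8637
    cross x-line → (2,3), t=0.3209
    cross x-line → (1,3), t=1.3562
    cross x-line → (0,3), t=2.3915 (wall)
  → r_3 = 2.3915
beam 4: φ=90°, α=240°
  d=(-0.5000,-0.8660)  start (3,3)  tX=0.6200 tY=0.8545  stride 1/|dx|=2.0000 1/|dy|=1.1547
    cross x-line → (2,3), t=0.6200
    cross y-line → (2,2), t=0.8545
    cross y-line → (2,1), t=2.0092 (wall)
  → r_4 = 2.0092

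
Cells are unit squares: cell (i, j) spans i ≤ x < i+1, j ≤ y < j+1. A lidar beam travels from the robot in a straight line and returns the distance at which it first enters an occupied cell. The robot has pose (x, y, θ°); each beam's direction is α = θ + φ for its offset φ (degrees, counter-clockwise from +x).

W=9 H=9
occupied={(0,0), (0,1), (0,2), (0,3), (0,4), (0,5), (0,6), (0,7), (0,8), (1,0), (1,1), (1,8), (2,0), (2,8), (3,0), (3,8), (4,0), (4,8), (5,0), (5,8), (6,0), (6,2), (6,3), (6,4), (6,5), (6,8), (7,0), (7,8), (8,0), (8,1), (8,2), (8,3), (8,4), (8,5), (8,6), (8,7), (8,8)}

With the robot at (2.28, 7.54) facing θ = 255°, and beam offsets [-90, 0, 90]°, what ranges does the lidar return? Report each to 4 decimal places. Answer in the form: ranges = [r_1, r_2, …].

beam 1: φ=-90°, α=165°
  cosα=-0.9659 sinα=0.2588 | (2,7) | tMaxX 0.2899 tMaxY 1.7773 | tΔX 1.0353 tΔY 3.8637
    t=0.2899 [x] (1,7)
    t=1.3252 [x] (0,7) — stop
  → r_1 = 1.3252
beam 2: φ=0°, α=255°
  cosα=-0.2588 sinα=-0.9659 | (2,7) | tMaxX 1.0818 tMaxY 0.5590 | tΔX 3.8637 tΔY 1.0353
    t=0.5590 [y] (2,6)
    t=1.0818 [x] (1,6)
    t=1.5943 [y] (1,5)
    t=2.6296 [y] (1,4)
    t=3.6649 [y] (1,3)
    t=4.7002 [y] (1,2)
    t=4.9455 [x] (0,2) — stop
  → r_2 = 4.9455
beam 3: φ=90°, α=345°
  cosα=0.9659 sinα=-0.2588 | (2,7) | tMaxX 0.7454 tMaxY 2.0864 | tΔX 1.0353 tΔY 3.8637
    t=0.7454 [x] (3,7)
    t=1.7807 [x] (4,7)
    t=2.0864 [y] (4,6)
    t=2.8160 [x] (5,6)
    t=3.8512 [x] (6,6)
    t=4.8865 [x] (7,6)
    t=5.9218 [x] (8,6) — stop
  → r_3 = 5.9218

ranges = [1.3252, 4.9455, 5.9218]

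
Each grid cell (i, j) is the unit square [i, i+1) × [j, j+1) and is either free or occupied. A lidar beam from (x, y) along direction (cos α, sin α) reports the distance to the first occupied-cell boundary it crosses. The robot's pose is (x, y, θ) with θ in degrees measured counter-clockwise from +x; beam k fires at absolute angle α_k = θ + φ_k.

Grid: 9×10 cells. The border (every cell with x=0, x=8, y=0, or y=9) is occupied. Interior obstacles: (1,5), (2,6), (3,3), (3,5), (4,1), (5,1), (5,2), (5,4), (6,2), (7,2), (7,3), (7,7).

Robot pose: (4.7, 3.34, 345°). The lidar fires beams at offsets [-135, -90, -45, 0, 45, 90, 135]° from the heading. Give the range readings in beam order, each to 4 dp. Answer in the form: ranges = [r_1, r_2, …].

ranges = [4.2724, 1.3873, 0.6000, 1.3137, 1.3200, 1.1591, 1.9168]

beam 1: φ=-135°, α=210°
  dir = (cos 210°, sin 210°) = (-0.8660, -0.5000); from cell (4,3)
  next x-line at t=0.8083, next y-line at t=0.6800; Δt_x=1.1547, Δt_y=2.0000
    y: enter (4,2) at t=0.6800
    x: enter (3,2) at t=0.8083
    x: enter (2,2) at t=1.9630
    y: enter (2,1) at t=2.6800
    x: enter (1,1) at t=3.1177
    x: enter (0,1) at t=4.2724 ← occupied
  → r_1 = 4.2724
beam 2: φ=-90°, α=255°
  dir = (cos 255°, sin 255°) = (-0.2588, -0.9659); from cell (4,3)
  next x-line at t=2.7046, next y-line at t=0.3520; Δt_x=3.8637, Δt_y=1.0353
    y: enter (4,2) at t=0.3520
    y: enter (4,1) at t=1.3873 ← occupied
  → r_2 = 1.3873
beam 3: φ=-45°, α=300°
  dir = (cos 300°, sin 300°) = (0.5000, -0.8660); from cell (4,3)
  next x-line at t=0.6000, next y-line at t=0.3926; Δt_x=2.0000, Δt_y=1.1547
    y: enter (4,2) at t=0.3926
    x: enter (5,2) at t=0.6000 ← occupied
  → r_3 = 0.6000
beam 4: φ=0°, α=345°
  dir = (cos 345°, sin 345°) = (0.9659, -0.2588); from cell (4,3)
  next x-line at t=0.3106, next y-line at t=1.3137; Δt_x=1.0353, Δt_y=3.8637
    x: enter (5,3) at t=0.3106
    y: enter (5,2) at t=1.3137 ← occupied
  → r_4 = 1.3137
beam 5: φ=45°, α=30°
  dir = (cos 30°, sin 30°) = (0.8660, 0.5000); from cell (4,3)
  next x-line at t=0.3464, next y-line at t=1.3200; Δt_x=1.1547, Δt_y=2.0000
    x: enter (5,3) at t=0.3464
    y: enter (5,4) at t=1.3200 ← occupied
  → r_5 = 1.3200
beam 6: φ=90°, α=75°
  dir = (cos 75°, sin 75°) = (0.2588, 0.9659); from cell (4,3)
  next x-line at t=1.1591, next y-line at t=0.6833; Δt_x=3.8637, Δt_y=1.0353
    y: enter (4,4) at t=0.6833
    x: enter (5,4) at t=1.1591 ← occupied
  → r_6 = 1.1591
beam 7: φ=135°, α=120°
  dir = (cos 120°, sin 120°) = (-0.5000, 0.8660); from cell (4,3)
  next x-line at t=1.4000, next y-line at t=0.7621; Δt_x=2.0000, Δt_y=1.1547
    y: enter (4,4) at t=0.7621
    x: enter (3,4) at t=1.4000
    y: enter (3,5) at t=1.9168 ← occupied
  → r_7 = 1.9168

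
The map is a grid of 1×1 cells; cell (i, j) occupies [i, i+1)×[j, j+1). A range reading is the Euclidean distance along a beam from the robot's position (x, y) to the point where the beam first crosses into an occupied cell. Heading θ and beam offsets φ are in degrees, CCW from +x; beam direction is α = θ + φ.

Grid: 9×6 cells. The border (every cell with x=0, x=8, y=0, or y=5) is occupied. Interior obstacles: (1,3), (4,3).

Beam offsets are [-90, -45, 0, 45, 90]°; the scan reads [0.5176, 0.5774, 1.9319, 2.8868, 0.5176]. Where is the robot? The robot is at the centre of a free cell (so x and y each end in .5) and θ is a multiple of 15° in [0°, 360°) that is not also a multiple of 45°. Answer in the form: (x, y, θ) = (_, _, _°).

(x, y, θ) = (4.5, 4.5, 165°)

The pose lattice has 26·16 = 416 candidates. Test each by forward raycasting.
  (7.5, 3.5, 105°): beam 2 = 1.0000 ≠ 0.5774 ✗
  (2.5, 4.5, 30°): beam 1 = 4.0415 ≠ 0.5176 ✗
  (7.5, 2.5, 195°): beam 1 = 2.5882 ≠ 0.5176 ✗
  (7.5, 2.5, 210°): beam 1 = 2.8868 ≠ 0.5176 ✗
  …
  (4.5, 4.5, 165°): r_1=0.5176, r_2=0.5774, r_3=1.9319, r_4=2.8868, r_5=0.5176 — all match ✓
Only this pose fits every beam.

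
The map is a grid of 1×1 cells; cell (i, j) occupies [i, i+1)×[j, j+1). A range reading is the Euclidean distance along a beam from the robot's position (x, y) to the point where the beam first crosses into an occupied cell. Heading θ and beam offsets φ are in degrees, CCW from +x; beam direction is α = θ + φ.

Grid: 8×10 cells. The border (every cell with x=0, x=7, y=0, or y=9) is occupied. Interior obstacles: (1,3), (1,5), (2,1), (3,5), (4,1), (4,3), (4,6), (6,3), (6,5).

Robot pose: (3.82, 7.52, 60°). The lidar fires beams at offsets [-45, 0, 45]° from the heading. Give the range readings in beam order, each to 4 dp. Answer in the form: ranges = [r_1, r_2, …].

ranges = [3.2922, 1.7090, 1.5322]

beam 1: φ=-45°, α=15°
  cosα=0.9659 sinα=0.2588 | (3,7) | tMaxX 0.1863 tMaxY 1.8546 | tΔX 1.0353 tΔY 3.8637
    t=0.1863 [x] (4,7)
    t=1.2216 [x] (5,7)
    t=1.8546 [y] (5,8)
    t=2.2569 [x] (6,8)
    t=3.2922 [x] (7,8) — stop
  → r_1 = 3.2922
beam 2: φ=0°, α=60°
  cosα=0.5000 sinα=0.8660 | (3,7) | tMaxX 0.3600 tMaxY 0.5543 | tΔX 2.0000 tΔY 1.1547
    t=0.3600 [x] (4,7)
    t=0.5543 [y] (4,8)
    t=1.7090 [y] (4,9) — stop
  → r_2 = 1.7090
beam 3: φ=45°, α=105°
  cosα=-0.2588 sinα=0.9659 | (3,7) | tMaxX 3.1682 tMaxY 0.4969 | tΔX 3.8637 tΔY 1.0353
    t=0.4969 [y] (3,8)
    t=1.5322 [y] (3,9) — stop
  → r_3 = 1.5322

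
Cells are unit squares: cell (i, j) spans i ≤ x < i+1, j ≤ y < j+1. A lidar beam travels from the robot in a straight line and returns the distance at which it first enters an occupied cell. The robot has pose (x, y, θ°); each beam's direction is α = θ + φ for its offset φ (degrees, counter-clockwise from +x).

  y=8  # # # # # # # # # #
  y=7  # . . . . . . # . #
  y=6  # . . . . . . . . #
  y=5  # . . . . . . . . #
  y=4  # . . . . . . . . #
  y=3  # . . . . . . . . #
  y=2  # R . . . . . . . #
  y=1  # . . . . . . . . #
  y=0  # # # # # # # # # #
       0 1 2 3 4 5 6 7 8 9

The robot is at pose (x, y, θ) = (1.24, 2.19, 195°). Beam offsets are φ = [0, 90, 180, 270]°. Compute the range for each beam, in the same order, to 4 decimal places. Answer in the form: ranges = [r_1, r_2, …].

ranges = [0.2485, 1.2320, 8.0337, 0.9273]

beam 1: φ=0°, α=195°
  direction (-0.9659, -0.2588); cell (1,2); t to first gridline: x 0.2485, y 0.7341 (then +1.0353 / +3.8637)
    (0,2) via x @ 0.2485  # hit
  → r_1 = 0.2485
beam 2: φ=90°, α=285°
  direction (0.2588, -0.9659); cell (1,2); t to first gridline: x 2.9364, y 0.1967 (then +3.8637 / +1.0353)
    (1,1) via y @ 0.1967
    (1,0) via y @ 1.2320  # hit
  → r_2 = 1.2320
beam 3: φ=180°, α=15°
  direction (0.9659, 0.2588); cell (1,2); t to first gridline: x 0.7868, y 3.1296 (then +1.0353 / +3.8637)
    (2,2) via x @ 0.7868
    (3,2) via x @ 1.8221
    (4,2) via x @ 2.8574
    (4,3) via y @ 3.1296
    (5,3) via x @ 3.8926
    (6,3) via x @ 4.9279
    (7,3) via x @ 5.9632
    (7,4) via y @ 6.9933
    (8,4) via x @ 6.9985
    (9,4) via x @ 8.0337  # hit
  → r_3 = 8.0337
beam 4: φ=270°, α=105°
  direction (-0.2588, 0.9659); cell (1,2); t to first gridline: x 0.9273, y 0.8386 (then +3.8637 / +1.0353)
    (1,3) via y @ 0.8386
    (0,3) via x @ 0.9273  # hit
  → r_4 = 0.9273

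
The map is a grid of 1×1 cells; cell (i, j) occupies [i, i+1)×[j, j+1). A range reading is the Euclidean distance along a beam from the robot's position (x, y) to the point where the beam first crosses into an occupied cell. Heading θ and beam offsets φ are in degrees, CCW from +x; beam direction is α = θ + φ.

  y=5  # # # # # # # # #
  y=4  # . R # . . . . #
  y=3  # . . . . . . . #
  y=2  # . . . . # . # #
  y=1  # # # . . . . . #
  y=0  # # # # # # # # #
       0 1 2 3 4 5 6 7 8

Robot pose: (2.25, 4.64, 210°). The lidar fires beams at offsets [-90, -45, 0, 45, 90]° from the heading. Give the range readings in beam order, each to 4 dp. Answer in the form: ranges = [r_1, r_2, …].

beam 1: φ=-90°, α=120°
  d=(-0.5000,0.8660)  start (2,4)  tX=0.5000 tY=0.4157  stride 1/|dx|=2.0000 1/|dy|=1.1547
    cross y-line → (2,5), t=0.4157 (wall)
  → r_1 = 0.4157
beam 2: φ=-45°, α=165°
  d=(-0.9659,0.2588)  start (2,4)  tX=0.2588 tY=1.3909  stride 1/|dx|=1.0353 1/|dy|=3.8637
    cross x-line → (1,4), t=0.2588
    cross x-line → (0,4), t=1.2941 (wall)
  → r_2 = 1.2941
beam 3: φ=0°, α=210°
  d=(-0.8660,-0.5000)  start (2,4)  tX=0.2887 tY=1.2800  stride 1/|dx|=1.1547 1/|dy|=2.0000
    cross x-line → (1,4), t=0.2887
    cross y-line → (1,3), t=1.2800
    cross x-line → (0,3), t=1.4434 (wall)
  → r_3 = 1.4434
beam 4: φ=45°, α=255°
  d=(-0.2588,-0.9659)  start (2,4)  tX=0.9659 tY=0.6626  stride 1/|dx|=3.8637 1/|dy|=1.0353
    cross y-line → (2,3), t=0.6626
    cross x-line → (1,3), t=0.9659
    cross y-line → (1,2), t=1.6979
    cross y-line → (1,1), t=2.7331 (wall)
  → r_4 = 2.7331
beam 5: φ=90°, α=300°
  d=(0.5000,-0.8660)  start (2,4)  tX=1.5000 tY=0.7390  stride 1/|dx|=2.0000 1/|dy|=1.1547
    cross y-line → (2,3), t=0.7390
    cross x-line → (3,3), t=1.5000
    cross y-line → (3,2), t=1.8937
    cross y-line → (3,1), t=3.0484
    cross x-line → (4,1), t=3.5000
    cross y-line → (4,0), t=4.2031 (wall)
  → r_5 = 4.2031

ranges = [0.4157, 1.2941, 1.4434, 2.7331, 4.2031]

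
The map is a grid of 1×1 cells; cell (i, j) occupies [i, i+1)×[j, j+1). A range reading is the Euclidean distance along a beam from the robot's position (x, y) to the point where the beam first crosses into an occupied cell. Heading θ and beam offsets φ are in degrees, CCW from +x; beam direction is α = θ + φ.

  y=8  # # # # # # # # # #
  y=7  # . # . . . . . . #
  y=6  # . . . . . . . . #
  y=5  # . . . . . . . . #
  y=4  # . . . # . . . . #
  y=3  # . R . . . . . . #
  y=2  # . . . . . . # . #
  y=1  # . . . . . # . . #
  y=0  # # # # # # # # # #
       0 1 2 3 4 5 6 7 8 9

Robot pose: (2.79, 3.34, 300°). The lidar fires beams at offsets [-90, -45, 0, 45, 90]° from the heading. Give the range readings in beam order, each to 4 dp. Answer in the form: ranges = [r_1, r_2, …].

beam 1: φ=-90°, α=210°
  cosα=-0.8660 sinα=-0.5000 | (2,3) | tMaxX 0.9122 tMaxY 0.6800 | tΔX 1.1547 tΔY 2.0000
    t=0.6800 [y] (2,2)
    t=0.9122 [x] (1,2)
    t=2.0669 [x] (0,2) — stop
  → r_1 = 2.0669
beam 2: φ=-45°, α=255°
  cosα=-0.2588 sinα=-0.9659 | (2,3) | tMaxX 3.0523 tMaxY 0.3520 | tΔX 3.8637 tΔY 1.0353
    t=0.3520 [y] (2,2)
    t=1.3873 [y] (2,1)
    t=2.4225 [y] (2,0) — stop
  → r_2 = 2.4225
beam 3: φ=0°, α=300°
  cosα=0.5000 sinα=-0.8660 | (2,3) | tMaxX 0.4200 tMaxY 0.3926 | tΔX 2.0000 tΔY 1.1547
    t=0.3926 [y] (2,2)
    t=0.4200 [x] (3,2)
    t=1.5473 [y] (3,1)
    t=2.4200 [x] (4,1)
    t=2.7020 [y] (4,0) — stop
  → r_3 = 2.7020
beam 4: φ=45°, α=345°
  cosα=0.9659 sinα=-0.2588 | (2,3) | tMaxX 0.2174 tMaxY 1.3137 | tΔX 1.0353 tΔY 3.8637
    t=0.2174 [x] (3,3)
    t=1.2527 [x] (4,3)
    t=1.3137 [y] (4,2)
    t=2.2880 [x] (5,2)
    t=3.3232 [x] (6,2)
    t=4.3585 [x] (7,2) — stop
  → r_4 = 4.3585
beam 5: φ=90°, α=30°
  cosα=0.8660 sinα=0.5000 | (2,3) | tMaxX 0.2425 tMaxY 1.3200 | tΔX 1.1547 tΔY 2.0000
    t=0.2425 [x] (3,3)
    t=1.3200 [y] (3,4)
    t=1.3972 [x] (4,4) — stop
  → r_5 = 1.3972

ranges = [2.0669, 2.4225, 2.7020, 4.3585, 1.3972]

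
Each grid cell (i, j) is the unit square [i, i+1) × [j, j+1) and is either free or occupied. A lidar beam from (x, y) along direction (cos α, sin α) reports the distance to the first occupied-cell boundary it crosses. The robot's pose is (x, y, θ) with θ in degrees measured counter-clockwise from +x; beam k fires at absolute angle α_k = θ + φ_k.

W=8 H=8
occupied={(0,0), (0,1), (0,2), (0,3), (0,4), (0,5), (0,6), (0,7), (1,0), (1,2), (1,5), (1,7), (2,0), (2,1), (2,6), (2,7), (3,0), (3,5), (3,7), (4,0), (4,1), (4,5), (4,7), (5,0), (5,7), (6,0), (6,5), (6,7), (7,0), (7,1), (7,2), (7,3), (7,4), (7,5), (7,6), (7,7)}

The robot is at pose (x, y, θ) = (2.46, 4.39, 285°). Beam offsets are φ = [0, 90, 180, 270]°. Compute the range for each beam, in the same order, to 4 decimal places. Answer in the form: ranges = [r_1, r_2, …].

beam 1: φ=0°, α=285°
  direction (0.2588, -0.9659); cell (2,4); t to first gridline: x 2.0864, y 0.4038 (then +3.8637 / +1.0353)
    (2,3) via y @ 0.4038
    (2,2) via y @ 1.4390
    (3,2) via x @ 2.0864
    (3,1) via y @ 2.4743
    (3,0) via y @ 3.5096  # hit
  → r_1 = 3.5096
beam 2: φ=90°, α=15°
  direction (0.9659, 0.2588); cell (2,4); t to first gridline: x 0.5590, y 2.3569 (then +1.0353 / +3.8637)
    (3,4) via x @ 0.5590
    (4,4) via x @ 1.5943
    (4,5) via y @ 2.3569  # hit
  → r_2 = 2.3569
beam 3: φ=180°, α=105°
  direction (-0.2588, 0.9659); cell (2,4); t to first gridline: x 1.7773, y 0.6315 (then +3.8637 / +1.0353)
    (2,5) via y @ 0.6315
    (2,6) via y @ 1.6668  # hit
  → r_3 = 1.6668
beam 4: φ=270°, α=195°
  direction (-0.9659, -0.2588); cell (2,4); t to first gridline: x 0.4762, y 1.5068 (then +1.0353 / +3.8637)
    (1,4) via x @ 0.4762
    (1,3) via y @ 1.5068
    (0,3) via x @ 1.5115  # hit
  → r_4 = 1.5115

ranges = [3.5096, 2.3569, 1.6668, 1.5115]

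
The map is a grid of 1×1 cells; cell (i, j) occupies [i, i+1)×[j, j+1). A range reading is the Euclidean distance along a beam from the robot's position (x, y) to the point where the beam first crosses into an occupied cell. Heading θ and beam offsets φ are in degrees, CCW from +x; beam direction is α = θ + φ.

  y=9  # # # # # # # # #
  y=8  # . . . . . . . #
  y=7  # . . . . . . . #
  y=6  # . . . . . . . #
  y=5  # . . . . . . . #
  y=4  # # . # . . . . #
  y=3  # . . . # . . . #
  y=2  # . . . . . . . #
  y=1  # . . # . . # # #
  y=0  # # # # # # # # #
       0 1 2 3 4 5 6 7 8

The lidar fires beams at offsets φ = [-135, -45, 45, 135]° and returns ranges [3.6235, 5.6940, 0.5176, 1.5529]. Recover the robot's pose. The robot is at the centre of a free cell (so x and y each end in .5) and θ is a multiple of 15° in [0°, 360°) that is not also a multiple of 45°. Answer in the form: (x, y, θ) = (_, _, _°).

(x, y, θ) = (2.5, 8.5, 30°)

The pose lattice has 50·16 = 800 candidates. Test each by forward raycasting.
  (7.5, 4.5, 330°): beam 1 = 2.5882 ≠ 3.6235 ✗
  (7.5, 2.5, 255°): beam 1 = 7.5056 ≠ 3.6235 ✗
  (5.5, 5.5, 165°): beam 1 = 2.8868 ≠ 3.6235 ✗
  (5.5, 4.5, 210°): beam 1 = 4.6587 ≠ 3.6235 ✗
  …
  (2.5, 8.5, 30°): r_1=3.6235, r_2=5.6940, r_3=0.5176, r_4=1.5529 — all match ✓
No second candidate reproduces the full scan.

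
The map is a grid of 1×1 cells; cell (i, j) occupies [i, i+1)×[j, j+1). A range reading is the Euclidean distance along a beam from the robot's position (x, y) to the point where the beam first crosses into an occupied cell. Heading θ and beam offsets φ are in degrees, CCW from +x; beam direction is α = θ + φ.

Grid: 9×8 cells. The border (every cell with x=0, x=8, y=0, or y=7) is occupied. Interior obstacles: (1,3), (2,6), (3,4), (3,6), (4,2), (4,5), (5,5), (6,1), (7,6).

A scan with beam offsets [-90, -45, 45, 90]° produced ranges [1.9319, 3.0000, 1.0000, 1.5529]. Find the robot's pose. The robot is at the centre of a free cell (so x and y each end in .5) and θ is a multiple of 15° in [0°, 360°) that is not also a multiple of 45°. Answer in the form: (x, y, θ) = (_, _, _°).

(x, y, θ) = (7.5, 2.5, 165°)

Candidates: 33 free-cell centres × 16 headings = 528 poses. Raycast each; keep the one whose scan matches to 4 dp.
  (7.5, 1.5, 105°): beam 1 = 0.5176 ≠ 1.9319 ✗
  (3.5, 3.5, 345°): beam 1 = 2.5882 ≠ 1.9319 ✗
  (3.5, 2.5, 165°): beam 1 = 1.5529 ≠ 1.9319 ✗
  (5.5, 4.5, 210°): beam 1 = 0.5774 ≠ 1.9319 ✗
  …
  (7.5, 2.5, 165°): r_1=1.9319, r_2=3.0000, r_3=1.0000, r_4=1.5529 — all match ✓
Unique over the lattice → pose = (7.5, 2.5, 165°).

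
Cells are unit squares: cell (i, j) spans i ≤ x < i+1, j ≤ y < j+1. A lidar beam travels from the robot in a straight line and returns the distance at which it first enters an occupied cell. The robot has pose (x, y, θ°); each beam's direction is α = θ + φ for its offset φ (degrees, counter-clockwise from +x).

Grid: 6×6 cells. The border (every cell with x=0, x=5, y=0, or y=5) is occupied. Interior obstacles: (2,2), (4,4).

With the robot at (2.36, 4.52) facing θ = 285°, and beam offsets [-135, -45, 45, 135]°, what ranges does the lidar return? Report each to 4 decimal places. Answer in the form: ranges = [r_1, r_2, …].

ranges = [0.9600, 2.7200, 3.0484, 0.5543]

beam 1: φ=-135°, α=150°
  direction (-0.8660, 0.5000); cell (2,4); t to first gridline: x 0.4157, y 0.9600 (then +1.1547 / +2.0000)
    (1,4) via x @ 0.4157
    (1,5) via y @ 0.9600  # hit
  → r_1 = 0.9600
beam 2: φ=-45°, α=240°
  direction (-0.5000, -0.8660); cell (2,4); t to first gridline: x 0.7200, y 0.6004 (then +2.0000 / +1.1547)
    (2,3) via y @ 0.6004
    (1,3) via x @ 0.7200
    (1,2) via y @ 1.7551
    (0,2) via x @ 2.7200  # hit
  → r_2 = 2.7200
beam 3: φ=45°, α=330°
  direction (0.8660, -0.5000); cell (2,4); t to first gridline: x 0.7390, y 1.0400 (then +1.1547 / +2.0000)
    (3,4) via x @ 0.7390
    (3,3) via y @ 1.0400
    (4,3) via x @ 1.8937
    (4,2) via y @ 3.0400
    (5,2) via x @ 3.0484  # hit
  → r_3 = 3.0484
beam 4: φ=135°, α=60°
  direction (0.5000, 0.8660); cell (2,4); t to first gridline: x 1.2800, y 0.5543 (then +2.0000 / +1.1547)
    (2,5) via y @ 0.5543  # hit
  → r_4 = 0.5543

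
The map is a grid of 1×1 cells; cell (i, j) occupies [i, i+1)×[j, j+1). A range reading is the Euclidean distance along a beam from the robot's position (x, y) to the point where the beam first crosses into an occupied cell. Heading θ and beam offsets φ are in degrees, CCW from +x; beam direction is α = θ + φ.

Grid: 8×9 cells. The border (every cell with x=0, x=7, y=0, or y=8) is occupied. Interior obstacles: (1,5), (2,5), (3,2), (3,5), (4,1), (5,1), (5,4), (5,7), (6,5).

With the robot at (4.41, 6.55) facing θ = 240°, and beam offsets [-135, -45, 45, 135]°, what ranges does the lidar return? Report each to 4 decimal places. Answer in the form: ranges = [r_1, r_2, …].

ranges = [1.5012, 2.1250, 2.2796, 2.6814]

beam 1: φ=-135°, α=105°
  d=(-0.2588,0.9659)  start (4,6)  tX=1.5841 tY=0.4659  stride 1/|dx|=3.8637 1/|dy|=1.0353
    cross y-line → (4,7), t=0.4659
    cross y-line → (4,8), t=1.5012 (wall)
  → r_1 = 1.5012
beam 2: φ=-45°, α=195°
  d=(-0.9659,-0.2588)  start (4,6)  tX=0.4245 tY=2.1250  stride 1/|dx|=1.0353 1/|dy|=3.8637
    cross x-line → (3,6), t=0.4245
    cross x-line → (2,6), t=1.4597
    cross y-line → (2,5), t=2.1250 (wall)
  → r_2 = 2.1250
beam 3: φ=45°, α=285°
  d=(0.2588,-0.9659)  start (4,6)  tX=2.2796 tY=0.5694  stride 1/|dx|=3.8637 1/|dy|=1.0353
    cross y-line → (4,5), t=0.5694
    cross y-line → (4,4), t=1.6047
    cross x-line → (5,4), t=2.2796 (wall)
  → r_3 = 2.2796
beam 4: φ=135°, α=15°
  d=(0.9659,0.2588)  start (4,6)  tX=0.6108 tY=1.7387  stride 1/|dx|=1.0353 1/|dy|=3.8637
    cross x-line → (5,6), t=0.6108
    cross x-line → (6,6), t=1.6461
    cross y-line → (6,7), t=1.7387
    cross x-line → (7,7), t=2.6814 (wall)
  → r_4 = 2.6814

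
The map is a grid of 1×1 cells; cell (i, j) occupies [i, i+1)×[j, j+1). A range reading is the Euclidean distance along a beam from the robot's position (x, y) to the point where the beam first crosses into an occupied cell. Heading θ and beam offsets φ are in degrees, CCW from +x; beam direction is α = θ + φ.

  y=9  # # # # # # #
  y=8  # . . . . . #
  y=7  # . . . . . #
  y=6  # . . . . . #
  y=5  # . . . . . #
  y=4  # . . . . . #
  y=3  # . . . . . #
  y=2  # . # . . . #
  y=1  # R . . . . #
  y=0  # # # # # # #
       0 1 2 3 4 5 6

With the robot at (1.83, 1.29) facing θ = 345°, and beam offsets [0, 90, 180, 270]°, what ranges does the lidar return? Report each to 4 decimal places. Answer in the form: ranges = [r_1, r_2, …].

beam 1: φ=0°, α=345°
  cosα=0.9659 sinα=-0.2588 | (1,1) | tMaxX 0.1760 tMaxY 1.1205 | tΔX 1.0353 tΔY 3.8637
    t=0.1760 [x] (2,1)
    t=1.1205 [y] (2,0) — stop
  → r_1 = 1.1205
beam 2: φ=90°, α=75°
  cosα=0.2588 sinα=0.9659 | (1,1) | tMaxX 0.6568 tMaxY 0.7350 | tΔX 3.8637 tΔY 1.0353
    t=0.6568 [x] (2,1)
    t=0.7350 [y] (2,2) — stop
  → r_2 = 0.7350
beam 3: φ=180°, α=165°
  cosα=-0.9659 sinα=0.2588 | (1,1) | tMaxX 0.8593 tMaxY 2.7432 | tΔX 1.0353 tΔY 3.8637
    t=0.8593 [x] (0,1) — stop
  → r_3 = 0.8593
beam 4: φ=270°, α=255°
  cosα=-0.2588 sinα=-0.9659 | (1,1) | tMaxX 3.2069 tMaxY 0.3002 | tΔX 3.8637 tΔY 1.0353
    t=0.3002 [y] (1,0) — stop
  → r_4 = 0.3002

ranges = [1.1205, 0.7350, 0.8593, 0.3002]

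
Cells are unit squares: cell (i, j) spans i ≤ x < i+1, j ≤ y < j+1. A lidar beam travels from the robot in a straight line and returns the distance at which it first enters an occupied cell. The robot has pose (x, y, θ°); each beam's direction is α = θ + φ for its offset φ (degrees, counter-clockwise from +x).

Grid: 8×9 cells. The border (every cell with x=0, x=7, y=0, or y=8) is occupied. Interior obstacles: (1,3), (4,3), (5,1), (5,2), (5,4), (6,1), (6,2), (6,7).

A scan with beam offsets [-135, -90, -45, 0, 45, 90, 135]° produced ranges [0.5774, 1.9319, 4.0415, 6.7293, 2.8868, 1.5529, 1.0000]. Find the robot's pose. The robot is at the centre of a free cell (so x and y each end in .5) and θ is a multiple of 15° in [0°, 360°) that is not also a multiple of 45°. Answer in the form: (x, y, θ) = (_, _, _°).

(x, y, θ) = (4.5, 7.5, 255°)

Enumerate (i+0.5, j+0.5, θ) over the 34 free cells and 16 admissible headings. For each, cast all 7 beams and compare to the given ranges.
  (2.5, 3.5, 330°): beam 1 = 0.5176 ≠ 0.5774 ✗
  (1.5, 7.5, 210°): beam 1 = 0.5176 ≠ 0.5774 ✗
  (1.5, 4.5, 105°): beam 1 = 2.8868 ≠ 0.5774 ✗
  (2.5, 2.5, 255°): beam 1 = 1.0000 ≠ 0.5774 ✗
  …
  (4.5, 7.5, 255°): r_1=0.5774, r_2=1.9319, r_3=4.0415, r_4=6.7293, r_5=2.8868, r_6=1.5529, r_7=1.0000 — all match ✓
No second candidate reproduces the full scan.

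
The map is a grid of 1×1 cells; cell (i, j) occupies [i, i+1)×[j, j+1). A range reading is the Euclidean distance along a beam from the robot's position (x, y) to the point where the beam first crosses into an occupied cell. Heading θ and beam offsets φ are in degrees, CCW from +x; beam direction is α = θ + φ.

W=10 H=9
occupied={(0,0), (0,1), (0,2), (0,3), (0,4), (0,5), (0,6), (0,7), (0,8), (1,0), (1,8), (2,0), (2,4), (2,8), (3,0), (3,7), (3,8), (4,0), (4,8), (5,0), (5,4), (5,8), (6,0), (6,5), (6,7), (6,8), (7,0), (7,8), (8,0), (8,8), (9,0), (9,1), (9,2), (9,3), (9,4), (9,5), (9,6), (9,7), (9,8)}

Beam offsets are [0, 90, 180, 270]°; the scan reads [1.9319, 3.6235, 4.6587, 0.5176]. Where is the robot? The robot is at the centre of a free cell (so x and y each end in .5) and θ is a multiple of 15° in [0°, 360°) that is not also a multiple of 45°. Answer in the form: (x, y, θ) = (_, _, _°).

Candidates: 51 free-cell centres × 16 headings = 816 poses. Raycast each; keep the one whose scan matches to 4 dp.
  (4.5, 1.5, 300°): beam 1 = 0.5774 ≠ 1.9319 ✗
  (1.5, 4.5, 105°): beam 2 = 0.5176 ≠ 3.6235 ✗
  (4.5, 6.5, 165°): beam 1 = 3.6235 ≠ 1.9319 ✗
  …
  (5.5, 1.5, 345°): r_1=1.9319, r_2=3.6235, r_3=4.6587, r_4=0.5176 — all match ✓
Only this pose fits every beam.

(x, y, θ) = (5.5, 1.5, 345°)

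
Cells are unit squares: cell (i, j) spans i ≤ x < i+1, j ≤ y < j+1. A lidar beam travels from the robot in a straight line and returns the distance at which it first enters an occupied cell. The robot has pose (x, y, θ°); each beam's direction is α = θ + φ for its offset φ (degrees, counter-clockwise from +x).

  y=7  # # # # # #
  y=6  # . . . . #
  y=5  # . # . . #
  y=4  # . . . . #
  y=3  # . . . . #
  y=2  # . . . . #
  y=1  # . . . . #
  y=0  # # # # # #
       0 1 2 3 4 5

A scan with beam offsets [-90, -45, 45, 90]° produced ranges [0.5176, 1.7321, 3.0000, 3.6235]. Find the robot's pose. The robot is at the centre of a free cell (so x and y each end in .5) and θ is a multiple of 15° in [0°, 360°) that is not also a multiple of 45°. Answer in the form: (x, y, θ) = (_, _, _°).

(x, y, θ) = (2.5, 4.5, 195°)

Candidates: 23 free-cell centres × 16 headings = 368 poses. Raycast each; keep the one whose scan matches to 4 dp.
  (1.5, 2.5, 30°): beam 1 = 1.7321 ≠ 0.5176 ✗
  (4.5, 6.5, 285°): beam 1 = 1.9319 ≠ 0.5176 ✗
  (1.5, 6.5, 195°): beam 2 = 0.5774 ≠ 1.7321 ✗
  (1.5, 3.5, 285°): beam 2 = 1.0000 ≠ 1.7321 ✗
  …
  (2.5, 4.5, 195°): r_1=0.5176, r_2=1.7321, r_3=3.0000, r_4=3.6235 — all match ✓
No second candidate reproduces the full scan.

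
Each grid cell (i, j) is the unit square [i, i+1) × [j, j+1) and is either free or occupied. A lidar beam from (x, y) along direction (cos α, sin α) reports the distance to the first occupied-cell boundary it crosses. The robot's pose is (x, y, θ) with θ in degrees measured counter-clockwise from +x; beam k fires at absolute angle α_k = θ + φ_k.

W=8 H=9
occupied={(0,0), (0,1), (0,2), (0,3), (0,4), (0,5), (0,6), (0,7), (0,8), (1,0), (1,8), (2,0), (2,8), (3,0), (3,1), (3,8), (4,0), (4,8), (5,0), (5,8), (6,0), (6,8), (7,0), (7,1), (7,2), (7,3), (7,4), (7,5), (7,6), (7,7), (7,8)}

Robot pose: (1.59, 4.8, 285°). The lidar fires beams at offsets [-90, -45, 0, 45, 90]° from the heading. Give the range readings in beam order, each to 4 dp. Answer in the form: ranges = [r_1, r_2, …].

beam 1: φ=-90°, α=195°
  d=(-0.9659,-0.2588)  start (1,4)  tX=0.6108 tY=3.0910  stride 1/|dx|=1.0353 1/|dy|=3.8637
    cross x-line → (0,4), t=0.6108 (wall)
  → r_1 = 0.6108
beam 2: φ=-45°, α=240°
  d=(-0.5000,-0.8660)  start (1,4)  tX=1.1800 tY=0.9238  stride 1/|dx|=2.0000 1/|dy|=1.1547
    cross y-line → (1,3), t=0.9238
    cross x-line → (0,3), t=1.1800 (wall)
  → r_2 = 1.1800
beam 3: φ=0°, α=285°
  d=(0.2588,-0.9659)  start (1,4)  tX=1.5841 tY=0.8282  stride 1/|dx|=3.8637 1/|dy|=1.0353
    cross y-line → (1,3), t=0.8282
    cross x-line → (2,3), t=1.5841
    cross y-line → (2,2), t=1.8635
    cross y-line → (2,1), t=2.8988
    cross y-line → (2,0), t=3.9340 (wall)
  → r_3 = 3.9340
beam 4: φ=45°, α=330°
  d=(0.8660,-0.5000)  start (1,4)  tX=0.4734 tY=1.6000  stride 1/|dx|=1.1547 1/|dy|=2.0000
    cross x-line → (2,4), t=0.4734
    cross y-line → (2,3), t=1.6000
    cross x-line → (3,3), t=1.6281
    cross x-line → (4,3), t=2.7828
    cross y-line → (4,2), t=3.6000
    cross x-line → (5,2), t=3.9375
    cross x-line → (6,2), t=5.0922
    cross y-line → (6,1), t=5.6000
    cross x-line → (7,1), t=6.2469 (wall)
  → r_4 = 6.2469
beam 5: φ=90°, α=15°
  d=(0.9659,0.2588)  start (1,4)  tX=0.4245 tY=0.7727  stride 1/|dx|=1.0353 1/|dy|=3.8637
    cross x-line → (2,4), t=0.4245
    cross y-line → (2,5), t=0.7727
    cross x-line → (3,5), t=1.4597
    cross x-line → (4,5), t=2.4950
    cross x-line → (5,5), t=3.5303
    cross x-line → (6,5), t=4.5656
    cross y-line → (6,6), t=4.6364
    cross x-line → (7,6), t=5.6008 (wall)
  → r_5 = 5.6008

ranges = [0.6108, 1.1800, 3.9340, 6.2469, 5.6008]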